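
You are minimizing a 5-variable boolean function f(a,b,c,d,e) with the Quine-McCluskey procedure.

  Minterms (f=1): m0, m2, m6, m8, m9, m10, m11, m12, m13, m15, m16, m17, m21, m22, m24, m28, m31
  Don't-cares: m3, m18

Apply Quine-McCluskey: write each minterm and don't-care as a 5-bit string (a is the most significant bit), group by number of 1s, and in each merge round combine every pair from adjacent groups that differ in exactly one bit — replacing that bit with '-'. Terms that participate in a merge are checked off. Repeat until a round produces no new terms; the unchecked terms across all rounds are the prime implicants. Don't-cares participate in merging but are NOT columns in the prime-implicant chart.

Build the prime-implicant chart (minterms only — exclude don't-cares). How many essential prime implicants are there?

[col 0] 00000*, 00010*, 00011*, 00110*, 01000*, 01001*, 01010*, 01011*, 01100*, 01101*, 01111*, 10000*, 10001*, 10010*, 10101*, 10110*, 11000*, 11100*, 11111*
[col 1] -0000*, -0010*, -0110*, -1000*, -1100*, -1111, 0-000*, 0-010*, 0-011*, 00-10*, 000-0*, 0001-*, 01-00*, 01-01*, 01-11*, 010-0*, 010-1*, 0100-*, 0101-*, 011-1*, 0110-*, 1-000*, 10-01, 10-10*, 100-0*, 1000-, 11-00*
[col 2] --000, -0-10, -00-0, -1-00, 0-0-0, 0-01-, 01--1, 01-0-, 010--
Prime implicants: --000, -0-10, -00-0, -1-00, -1111, 0-0-0, 0-01-, 01--1, 01-0-, 010--, 10-01, 1000-
PI chart (minterm → PIs covering it):
  0 | --000,-00-0,0-0-0
  2 | -0-10,-00-0,0-0-0,0-01-
  6 | -0-10  (sole → essential)
  8 | --000,-1-00,0-0-0,01-0-,010--
  9 | 01--1,01-0-,010--
  10 | 0-0-0,0-01-,010--
  11 | 0-01-,01--1,010--
  12 | -1-00,01-0-
  13 | 01--1,01-0-
  15 | -1111,01--1
  16 | --000,-00-0,1000-
  17 | 10-01,1000-
  21 | 10-01  (sole → essential)
  22 | -0-10  (sole → essential)
  24 | --000,-1-00
  28 | -1-00  (sole → essential)
  31 | -1111  (sole → essential)
Essential prime implicants: -0-10, -1-00, -1111, 10-01

4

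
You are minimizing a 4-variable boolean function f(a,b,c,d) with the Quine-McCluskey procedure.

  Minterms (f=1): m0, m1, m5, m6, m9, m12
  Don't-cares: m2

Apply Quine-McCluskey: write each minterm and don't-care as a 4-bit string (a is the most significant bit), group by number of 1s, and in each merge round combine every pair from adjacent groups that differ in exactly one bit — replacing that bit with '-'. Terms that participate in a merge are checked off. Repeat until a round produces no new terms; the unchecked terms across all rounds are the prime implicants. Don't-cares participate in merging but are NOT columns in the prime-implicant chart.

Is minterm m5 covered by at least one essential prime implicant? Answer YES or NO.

YES

size-2^0 implicants → 0000(✓)  0001(✓)  0010(✓)  0101(✓)  0110(✓)  1001(✓)  1100
size-2^1 implicants → -001  0-01  0-10  00-0  000-
Unchecked terms (primes): -001, 0-01, 0-10, 00-0, 000-, 1100
Minterm coverage:
  m0 ⊆ 00-0,000-
  m1 ⊆ -001,0-01,000-
  m5 ⊆ 0-01 [E]
  m6 ⊆ 0-10 [E]
  m9 ⊆ -001 [E]
  m12 ⊆ 1100 [E]
E = {-001, 0-01, 0-10, 1100}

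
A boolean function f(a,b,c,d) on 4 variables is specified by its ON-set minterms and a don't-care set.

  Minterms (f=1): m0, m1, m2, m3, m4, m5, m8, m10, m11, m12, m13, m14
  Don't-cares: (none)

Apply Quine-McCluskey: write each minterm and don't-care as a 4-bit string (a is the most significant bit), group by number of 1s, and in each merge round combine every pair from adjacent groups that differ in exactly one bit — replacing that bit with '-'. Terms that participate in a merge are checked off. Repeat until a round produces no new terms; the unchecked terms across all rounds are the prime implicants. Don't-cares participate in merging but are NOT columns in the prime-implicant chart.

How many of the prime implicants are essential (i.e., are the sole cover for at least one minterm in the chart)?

size-2^0 implicants → 0000(✓)  0001(✓)  0010(✓)  0011(✓)  0100(✓)  0101(✓)  1000(✓)  1010(✓)  1011(✓)  1100(✓)  1101(✓)  1110(✓)
size-2^1 implicants → -000(✓)  -010(✓)  -011(✓)  -100(✓)  -101(✓)  0-00(✓)  0-01(✓)  00-0(✓)  00-1(✓)  000-(✓)  001-(✓)  010-(✓)  1-00(✓)  1-10(✓)  10-0(✓)  101-(✓)  11-0(✓)  110-(✓)
size-2^2 implicants → --00  -0-0  -01-  -10-  0-0-  00--  1--0
Unchecked terms (primes): --00, -0-0, -01-, -10-, 0-0-, 00--, 1--0
Minterm coverage:
  m0 ⊆ --00,-0-0,0-0-,00--
  m1 ⊆ 0-0-,00--
  m2 ⊆ -0-0,-01-,00--
  m3 ⊆ -01-,00--
  m4 ⊆ --00,-10-,0-0-
  m5 ⊆ -10-,0-0-
  m8 ⊆ --00,-0-0,1--0
  m10 ⊆ -0-0,-01-,1--0
  m11 ⊆ -01- [E]
  m12 ⊆ --00,-10-,1--0
  m13 ⊆ -10- [E]
  m14 ⊆ 1--0 [E]
E = {-01-, -10-, 1--0}

3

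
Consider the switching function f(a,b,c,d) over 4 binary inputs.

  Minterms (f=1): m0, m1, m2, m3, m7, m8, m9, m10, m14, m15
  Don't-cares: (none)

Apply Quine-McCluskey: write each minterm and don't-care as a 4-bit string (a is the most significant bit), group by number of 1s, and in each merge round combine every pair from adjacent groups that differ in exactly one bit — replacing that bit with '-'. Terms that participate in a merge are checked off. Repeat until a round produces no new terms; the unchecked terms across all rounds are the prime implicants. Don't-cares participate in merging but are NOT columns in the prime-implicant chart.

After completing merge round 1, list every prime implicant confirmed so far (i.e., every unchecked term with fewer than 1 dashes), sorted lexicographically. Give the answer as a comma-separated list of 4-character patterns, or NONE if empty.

NONE

[col 0] 0000*, 0001*, 0010*, 0011*, 0111*, 1000*, 1001*, 1010*, 1110*, 1111*
[col 1] -000*, -001*, -010*, -111, 0-11, 00-0*, 00-1*, 000-*, 001-*, 1-10, 10-0*, 100-*, 111-
[col 2] -0-0, -00-, 00--
Prime implicants: -0-0, -00-, -111, 0-11, 00--, 1-10, 111-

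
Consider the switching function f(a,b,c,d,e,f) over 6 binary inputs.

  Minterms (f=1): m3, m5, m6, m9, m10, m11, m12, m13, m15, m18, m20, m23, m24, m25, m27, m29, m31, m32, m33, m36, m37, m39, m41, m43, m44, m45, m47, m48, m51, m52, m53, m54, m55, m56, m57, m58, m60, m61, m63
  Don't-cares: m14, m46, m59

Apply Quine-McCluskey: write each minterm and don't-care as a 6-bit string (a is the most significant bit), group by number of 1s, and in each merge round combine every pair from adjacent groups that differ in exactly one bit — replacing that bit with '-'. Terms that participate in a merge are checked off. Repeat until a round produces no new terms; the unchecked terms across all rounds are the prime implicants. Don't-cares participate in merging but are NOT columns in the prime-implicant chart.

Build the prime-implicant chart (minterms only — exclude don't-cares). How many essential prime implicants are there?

Round 0: 000011✓ 000101✓ 000110✓ 001001✓ 001010✓ 001011✓ 001100✓ 001101✓ 001110✓ 001111✓ 010010 010100✓ 010111✓ 011000✓ 011001✓ 011011✓ 011101✓ 011111✓ 100000✓ 100001✓ 100100✓ 100101✓ 100111✓ 101001✓ 101011✓ 101100✓ 101101✓ 101110✓ 101111✓ 110000✓ 110011✓ 110100✓ 110101✓ 110110✓ 110111✓ 111000✓ 111001✓ 111010✓ 111011✓ 111100✓ 111101✓ 111111✓
Round 1: -00101✓ -01001✓ -01011✓ -01100✓ -01101✓ -01110✓ -01111✓ -10100 -10111✓ -11000✓ -11001✓ -11011✓ -11101✓ -11111✓ 0-1001✓ 0-1011✓ 0-1101✓ 0-1111✓ 00-011 00-101✓ 00-110 001-01✓ 001-10✓ 001-11✓ 0010-1✓ 00101-✓ 0011-0✓ 0011-1✓ 00110-✓ 00111-✓ 01-111✓ 011-01✓ 011-11✓ 0110-1✓ 01100-✓ 0111-1✓ 1-0000✓ 1-0100✓ 1-0101✓ 1-0111✓ 1-1001✓ 1-1011✓ 1-1100✓ 1-1101✓ 1-1111✓ 10-001✓ 10-100✓ 10-101✓ 10-111✓ 100-00✓ 100-01✓ 10000-✓ 1001-1✓ 10010-✓ 101-01✓ 101-11✓ 1010-1✓ 1011-0✓ 1011-1✓ 10110-✓ 10111-✓ 11-000✓ 11-011✓ 11-100✓ 11-101✓ 11-111✓ 110-00✓ 110-11✓ 1101-0✓ 1101-1✓ 11010-✓ 11011-✓ 111-00✓ 111-01✓ 111-11✓ 1110-0✓ 1110-1✓ 11100-✓ 11101-✓ 1111-1✓ 11110-✓
Round 2: --1001✓ --1011✓ --1101✓ --1111✓ -0-101 -01-01✓ -01-11✓ -010-1✓ -011-0✓ -011-1✓ -0110-✓ -0111-✓ -1-111 -11-01✓ -11-11✓ -110-1✓ -1100- -111-1✓ 0-1-01✓ 0-1-11✓ 0-10-1✓ 0-11-1✓ 001--1✓ 001-1- 0011--✓ 011--1✓ 1--100✓ 1--101✓ 1--111✓ 1-0-00 1-01-1✓ 1-010-✓ 1-1-01✓ 1-1-11✓ 1-10-1✓ 1-11-1✓ 1-110-✓ 10--01 10-1-1✓ 10-10-✓ 100-0- 101--1✓ 1011--✓ 11--00 11--11 11-1-1✓ 11-10-✓ 1101-- 111--1✓ 111-0- 1110--
Round 3: --1-01✓ --1-11✓ --10-1✓ --11-1✓ -01--1✓ -011-- -11--1✓ 0-1--1✓ 1--1-1 1--10- 1-1--1✓
Round 4: --1--1
PIs = {--1--1, -0-101, -011--, -1-111, -10100, -1100-, 00-011, 00-110, 001-1-, 010010, 1--1-1, 1--10-, 1-0-00, 10--01, 100-0-, 11--00, 11--11, 1101--, 111-0-, 1110--}
Coverage chart:
  m3: 00-011 ←essential
  m5: -0-101 ←essential
  m6: 00-110 ←essential
  m9: --1--1 ←essential
  m10: 001-1- ←essential
  m11: --1--1,00-011,001-1-
  m12: -011-- ←essential
  m13: --1--1,-0-101,-011--
  m15: --1--1,-011--,001-1-
  m18: 010010 ←essential
  m20: -10100 ←essential
  m23: -1-111 ←essential
  m24: -1100- ←essential
  m25: --1--1,-1100-
  m27: --1--1 ←essential
  m29: --1--1 ←essential
  m31: --1--1,-1-111
  m32: 1-0-00,100-0-
  m33: 10--01,100-0-
  m36: 1--10-,1-0-00,100-0-
  m37: -0-101,1--1-1,1--10-,10--01,100-0-
  m39: 1--1-1 ←essential
  m41: --1--1,10--01
  m43: --1--1 ←essential
  m44: -011--,1--10-
  m45: --1--1,-0-101,-011--,1--1-1,1--10-,10--01
  m47: --1--1,-011--,1--1-1
  m48: 1-0-00,11--00
  m51: 11--11 ←essential
  m52: -10100,1--10-,1-0-00,11--00,1101--
  m53: 1--1-1,1--10-,1101--
  m54: 1101-- ←essential
  m55: -1-111,1--1-1,11--11,1101--
  m56: -1100-,11--00,111-0-,1110--
  m57: --1--1,-1100-,111-0-,1110--
  m58: 1110-- ←essential
  m60: 1--10-,11--00,111-0-
  m61: --1--1,1--1-1,1--10-,111-0-
  m63: --1--1,-1-111,1--1-1,11--11
Essential: --1--1, -0-101, -011--, -1-111, -10100, -1100-, 00-011, 00-110, 001-1-, 010010, 1--1-1, 11--11, 1101--, 1110--

14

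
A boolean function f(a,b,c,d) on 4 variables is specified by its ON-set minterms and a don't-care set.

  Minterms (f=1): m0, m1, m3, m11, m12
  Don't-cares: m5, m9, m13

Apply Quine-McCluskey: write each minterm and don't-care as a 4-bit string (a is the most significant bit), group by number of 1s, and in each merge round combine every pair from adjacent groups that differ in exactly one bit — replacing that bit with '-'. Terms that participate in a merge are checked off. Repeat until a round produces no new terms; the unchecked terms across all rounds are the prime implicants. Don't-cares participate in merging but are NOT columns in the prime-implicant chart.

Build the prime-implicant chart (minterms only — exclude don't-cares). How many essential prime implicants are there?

[col 0] 0000*, 0001*, 0011*, 0101*, 1001*, 1011*, 1100*, 1101*
[col 1] -001*, -011*, -101*, 0-01*, 00-1*, 000-, 1-01*, 10-1*, 110-
[col 2] --01, -0-1
Prime implicants: --01, -0-1, 000-, 110-
PI chart (minterm → PIs covering it):
  0 | 000-  (sole → essential)
  1 | --01,-0-1,000-
  3 | -0-1  (sole → essential)
  11 | -0-1  (sole → essential)
  12 | 110-  (sole → essential)
Essential prime implicants: -0-1, 000-, 110-

3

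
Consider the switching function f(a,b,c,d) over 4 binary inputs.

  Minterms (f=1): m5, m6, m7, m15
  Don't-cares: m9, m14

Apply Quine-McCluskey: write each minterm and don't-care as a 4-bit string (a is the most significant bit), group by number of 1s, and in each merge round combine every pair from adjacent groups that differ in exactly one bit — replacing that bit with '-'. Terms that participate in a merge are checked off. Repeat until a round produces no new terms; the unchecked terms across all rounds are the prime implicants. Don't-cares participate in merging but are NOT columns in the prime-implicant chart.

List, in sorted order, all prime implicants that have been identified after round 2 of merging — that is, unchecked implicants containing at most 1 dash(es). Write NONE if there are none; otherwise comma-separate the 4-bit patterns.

size-2^0 implicants → 0101(✓)  0110(✓)  0111(✓)  1001  1110(✓)  1111(✓)
size-2^1 implicants → -110(✓)  -111(✓)  01-1  011-(✓)  111-(✓)
size-2^2 implicants → -11-
Unchecked terms (primes): -11-, 01-1, 1001

01-1, 1001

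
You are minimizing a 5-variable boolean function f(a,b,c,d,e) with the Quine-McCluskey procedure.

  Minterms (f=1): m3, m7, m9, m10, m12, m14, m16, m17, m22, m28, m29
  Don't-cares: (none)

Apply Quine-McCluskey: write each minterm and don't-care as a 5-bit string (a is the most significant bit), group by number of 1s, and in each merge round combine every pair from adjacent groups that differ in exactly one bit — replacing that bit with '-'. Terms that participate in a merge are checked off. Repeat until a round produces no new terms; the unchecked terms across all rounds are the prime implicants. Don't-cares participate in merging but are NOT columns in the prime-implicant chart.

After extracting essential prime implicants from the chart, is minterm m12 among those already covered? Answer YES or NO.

NO

[col 0] 00011*, 00111*, 01001, 01010*, 01100*, 01110*, 10000*, 10001*, 10110, 11100*, 11101*
[col 1] -1100, 00-11, 01-10, 011-0, 1000-, 1110-
Prime implicants: -1100, 00-11, 01-10, 01001, 011-0, 1000-, 10110, 1110-
PI chart (minterm → PIs covering it):
  3 | 00-11  (sole → essential)
  7 | 00-11  (sole → essential)
  9 | 01001  (sole → essential)
  10 | 01-10  (sole → essential)
  12 | -1100,011-0
  14 | 01-10,011-0
  16 | 1000-  (sole → essential)
  17 | 1000-  (sole → essential)
  22 | 10110  (sole → essential)
  28 | -1100,1110-
  29 | 1110-  (sole → essential)
Essential prime implicants: 00-11, 01-10, 01001, 1000-, 10110, 1110-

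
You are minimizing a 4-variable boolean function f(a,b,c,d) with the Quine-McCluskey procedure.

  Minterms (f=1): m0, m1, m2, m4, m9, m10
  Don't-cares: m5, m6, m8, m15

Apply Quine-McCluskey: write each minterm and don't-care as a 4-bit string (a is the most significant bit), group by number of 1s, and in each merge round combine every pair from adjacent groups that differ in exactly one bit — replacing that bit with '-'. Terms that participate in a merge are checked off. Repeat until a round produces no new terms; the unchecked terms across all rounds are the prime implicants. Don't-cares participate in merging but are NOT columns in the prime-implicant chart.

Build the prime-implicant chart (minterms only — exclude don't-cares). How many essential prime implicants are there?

Round 0: 0000✓ 0001✓ 0010✓ 0100✓ 0101✓ 0110✓ 1000✓ 1001✓ 1010✓ 1111
Round 1: -000✓ -001✓ -010✓ 0-00✓ 0-01✓ 0-10✓ 00-0✓ 000-✓ 01-0✓ 010-✓ 10-0✓ 100-✓
Round 2: -0-0 -00- 0--0 0-0-
PIs = {-0-0, -00-, 0--0, 0-0-, 1111}
Coverage chart:
  m0: -0-0,-00-,0--0,0-0-
  m1: -00-,0-0-
  m2: -0-0,0--0
  m4: 0--0,0-0-
  m9: -00- ←essential
  m10: -0-0 ←essential
Essential: -0-0, -00-

2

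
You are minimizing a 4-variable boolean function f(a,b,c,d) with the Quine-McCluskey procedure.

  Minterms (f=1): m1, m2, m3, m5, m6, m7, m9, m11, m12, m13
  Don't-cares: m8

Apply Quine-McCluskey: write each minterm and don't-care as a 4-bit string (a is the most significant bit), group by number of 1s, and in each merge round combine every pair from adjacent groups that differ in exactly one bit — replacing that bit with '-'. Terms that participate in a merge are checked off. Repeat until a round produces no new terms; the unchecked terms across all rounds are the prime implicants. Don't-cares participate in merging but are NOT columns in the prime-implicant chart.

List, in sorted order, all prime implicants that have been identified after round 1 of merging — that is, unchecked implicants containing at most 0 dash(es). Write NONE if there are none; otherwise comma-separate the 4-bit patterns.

Round 0: 0001✓ 0010✓ 0011✓ 0101✓ 0110✓ 0111✓ 1000✓ 1001✓ 1011✓ 1100✓ 1101✓
Round 1: -001✓ -011✓ -101✓ 0-01✓ 0-10✓ 0-11✓ 00-1✓ 001-✓ 01-1✓ 011-✓ 1-00✓ 1-01✓ 10-1✓ 100-✓ 110-✓
Round 2: --01 -0-1 0--1 0-1- 1-0-
PIs = {--01, -0-1, 0--1, 0-1-, 1-0-}

NONE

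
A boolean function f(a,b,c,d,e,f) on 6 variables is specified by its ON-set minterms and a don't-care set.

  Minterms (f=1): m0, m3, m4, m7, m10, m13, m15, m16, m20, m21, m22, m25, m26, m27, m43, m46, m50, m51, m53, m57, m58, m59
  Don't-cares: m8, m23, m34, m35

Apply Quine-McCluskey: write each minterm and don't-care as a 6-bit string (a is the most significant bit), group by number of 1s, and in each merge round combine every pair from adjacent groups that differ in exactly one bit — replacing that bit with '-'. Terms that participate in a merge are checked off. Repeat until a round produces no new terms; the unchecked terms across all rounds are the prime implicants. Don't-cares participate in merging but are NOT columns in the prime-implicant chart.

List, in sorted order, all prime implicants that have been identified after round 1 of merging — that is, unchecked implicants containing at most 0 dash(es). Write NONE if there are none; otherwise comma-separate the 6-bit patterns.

[col 0] 000000*, 000011*, 000100*, 000111*, 001000*, 001010*, 001101*, 001111*, 010000*, 010100*, 010101*, 010110*, 010111*, 011001*, 011010*, 011011*, 100010*, 100011*, 101011*, 101110, 110010*, 110011*, 110101*, 111001*, 111010*, 111011*
[col 1] -00011, -10101, -11001*, -11010*, -11011*, 0-0000*, 0-0100*, 0-0111, 0-1010, 00-000, 00-111, 000-00*, 000-11, 0010-0, 0011-1, 010-00*, 0101-0*, 0101-1*, 01010-*, 01011-*, 0110-1*, 01101-*, 1-0010*, 1-0011*, 1-1011*, 10-011*, 10001-*, 11-010*, 11-011*, 11001-*, 1110-1*, 11101-*
[col 2] -110-1, -1101-, 0-0-00, 0101--, 1--011, 1-001-, 11-01-
Prime implicants: -00011, -10101, -110-1, -1101-, 0-0-00, 0-0111, 0-1010, 00-000, 00-111, 000-11, 0010-0, 0011-1, 0101--, 1--011, 1-001-, 101110, 11-01-

101110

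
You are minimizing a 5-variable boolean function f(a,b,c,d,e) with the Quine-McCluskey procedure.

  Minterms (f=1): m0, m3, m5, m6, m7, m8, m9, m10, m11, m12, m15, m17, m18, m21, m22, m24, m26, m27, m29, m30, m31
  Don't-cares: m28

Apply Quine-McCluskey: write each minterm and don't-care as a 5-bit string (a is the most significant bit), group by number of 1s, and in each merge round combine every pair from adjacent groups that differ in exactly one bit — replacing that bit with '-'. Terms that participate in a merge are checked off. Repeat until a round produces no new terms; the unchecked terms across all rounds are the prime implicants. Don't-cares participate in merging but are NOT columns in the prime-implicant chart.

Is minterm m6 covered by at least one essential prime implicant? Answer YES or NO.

size-2^0 implicants → 00000(✓)  00011(✓)  00101(✓)  00110(✓)  00111(✓)  01000(✓)  01001(✓)  01010(✓)  01011(✓)  01100(✓)  01111(✓)  10001(✓)  10010(✓)  10101(✓)  10110(✓)  11000(✓)  11010(✓)  11011(✓)  11100(✓)  11101(✓)  11110(✓)  11111(✓)
size-2^1 implicants → -0101  -0110  -1000(✓)  -1010(✓)  -1011(✓)  -1100(✓)  -1111(✓)  0-000  0-011(✓)  0-111(✓)  00-11(✓)  001-1  0011-  01-00(✓)  01-11(✓)  010-0(✓)  010-1(✓)  0100-(✓)  0101-(✓)  1-010(✓)  1-101  1-110(✓)  10-01  10-10(✓)  11-00(✓)  11-10(✓)  11-11(✓)  110-0(✓)  1101-(✓)  111-0(✓)  111-1(✓)  1110-(✓)  1111-(✓)
size-2^2 implicants → -1-00  -1-11  -10-0  -101-  0--11  010--  1--10  11--0  11-1-  111--
Unchecked terms (primes): -0101, -0110, -1-00, -1-11, -10-0, -101-, 0--11, 0-000, 001-1, 0011-, 010--, 1--10, 1-101, 10-01, 11--0, 11-1-, 111--
Minterm coverage:
  m0 ⊆ 0-000 [E]
  m3 ⊆ 0--11 [E]
  m5 ⊆ -0101,001-1
  m6 ⊆ -0110,0011-
  m7 ⊆ 0--11,001-1,0011-
  m8 ⊆ -1-00,-10-0,0-000,010--
  m9 ⊆ 010-- [E]
  m10 ⊆ -10-0,-101-,010--
  m11 ⊆ -1-11,-101-,0--11,010--
  m12 ⊆ -1-00 [E]
  m15 ⊆ -1-11,0--11
  m17 ⊆ 10-01 [E]
  m18 ⊆ 1--10 [E]
  m21 ⊆ -0101,1-101,10-01
  m22 ⊆ -0110,1--10
  m24 ⊆ -1-00,-10-0,11--0
  m26 ⊆ -10-0,-101-,1--10,11--0,11-1-
  m27 ⊆ -1-11,-101-,11-1-
  m29 ⊆ 1-101,111--
  m30 ⊆ 1--10,11--0,11-1-,111--
  m31 ⊆ -1-11,11-1-,111--
E = {-1-00, 0--11, 0-000, 010--, 1--10, 10-01}

NO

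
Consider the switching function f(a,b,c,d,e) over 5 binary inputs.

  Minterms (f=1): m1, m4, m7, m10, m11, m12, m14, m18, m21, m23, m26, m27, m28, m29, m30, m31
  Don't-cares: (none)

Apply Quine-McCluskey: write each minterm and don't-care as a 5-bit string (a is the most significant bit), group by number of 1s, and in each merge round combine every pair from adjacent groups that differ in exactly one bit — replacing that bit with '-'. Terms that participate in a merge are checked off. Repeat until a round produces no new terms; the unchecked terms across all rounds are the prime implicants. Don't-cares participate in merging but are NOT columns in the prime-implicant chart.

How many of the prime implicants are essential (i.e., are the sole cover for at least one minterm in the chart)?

6

size-2^0 implicants → 00001  00100(✓)  00111(✓)  01010(✓)  01011(✓)  01100(✓)  01110(✓)  10010(✓)  10101(✓)  10111(✓)  11010(✓)  11011(✓)  11100(✓)  11101(✓)  11110(✓)  11111(✓)
size-2^1 implicants → -0111  -1010(✓)  -1011(✓)  -1100(✓)  -1110(✓)  0-100  01-10(✓)  0101-(✓)  011-0(✓)  1-010  1-101(✓)  1-111(✓)  101-1(✓)  11-10(✓)  11-11(✓)  1101-(✓)  111-0(✓)  111-1(✓)  1110-(✓)  1111-(✓)
size-2^2 implicants → -1-10  -101-  -11-0  1-1-1  11-1-  111--
Unchecked terms (primes): -0111, -1-10, -101-, -11-0, 0-100, 00001, 1-010, 1-1-1, 11-1-, 111--
Minterm coverage:
  m1 ⊆ 00001 [E]
  m4 ⊆ 0-100 [E]
  m7 ⊆ -0111 [E]
  m10 ⊆ -1-10,-101-
  m11 ⊆ -101- [E]
  m12 ⊆ -11-0,0-100
  m14 ⊆ -1-10,-11-0
  m18 ⊆ 1-010 [E]
  m21 ⊆ 1-1-1 [E]
  m23 ⊆ -0111,1-1-1
  m26 ⊆ -1-10,-101-,1-010,11-1-
  m27 ⊆ -101-,11-1-
  m28 ⊆ -11-0,111--
  m29 ⊆ 1-1-1,111--
  m30 ⊆ -1-10,-11-0,11-1-,111--
  m31 ⊆ 1-1-1,11-1-,111--
E = {-0111, -101-, 0-100, 00001, 1-010, 1-1-1}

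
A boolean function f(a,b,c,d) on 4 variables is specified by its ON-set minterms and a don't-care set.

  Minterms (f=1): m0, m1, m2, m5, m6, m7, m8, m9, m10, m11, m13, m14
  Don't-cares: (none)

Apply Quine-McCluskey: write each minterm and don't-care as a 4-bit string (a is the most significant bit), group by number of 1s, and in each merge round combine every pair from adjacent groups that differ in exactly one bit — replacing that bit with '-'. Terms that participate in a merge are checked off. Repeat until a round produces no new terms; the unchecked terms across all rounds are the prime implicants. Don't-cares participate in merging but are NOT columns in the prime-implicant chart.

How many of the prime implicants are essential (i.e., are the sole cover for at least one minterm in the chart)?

3

[col 0] 0000*, 0001*, 0010*, 0101*, 0110*, 0111*, 1000*, 1001*, 1010*, 1011*, 1101*, 1110*
[col 1] -000*, -001*, -010*, -101*, -110*, 0-01*, 0-10*, 00-0*, 000-*, 01-1, 011-, 1-01*, 1-10*, 10-0*, 10-1*, 100-*, 101-*
[col 2] --01, --10, -0-0, -00-, 10--
Prime implicants: --01, --10, -0-0, -00-, 01-1, 011-, 10--
PI chart (minterm → PIs covering it):
  0 | -0-0,-00-
  1 | --01,-00-
  2 | --10,-0-0
  5 | --01,01-1
  6 | --10,011-
  7 | 01-1,011-
  8 | -0-0,-00-,10--
  9 | --01,-00-,10--
  10 | --10,-0-0,10--
  11 | 10--  (sole → essential)
  13 | --01  (sole → essential)
  14 | --10  (sole → essential)
Essential prime implicants: --01, --10, 10--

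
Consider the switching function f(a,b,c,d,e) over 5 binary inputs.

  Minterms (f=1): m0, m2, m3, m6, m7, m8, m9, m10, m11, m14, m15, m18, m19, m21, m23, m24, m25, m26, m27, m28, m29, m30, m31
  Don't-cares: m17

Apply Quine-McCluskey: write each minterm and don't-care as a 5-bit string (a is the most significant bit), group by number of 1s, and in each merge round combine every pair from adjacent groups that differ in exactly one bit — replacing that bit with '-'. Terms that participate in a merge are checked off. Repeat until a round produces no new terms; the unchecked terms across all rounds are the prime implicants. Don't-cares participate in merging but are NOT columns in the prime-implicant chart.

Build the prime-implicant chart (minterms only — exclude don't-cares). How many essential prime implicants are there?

[col 0] 00000*, 00010*, 00011*, 00110*, 00111*, 01000*, 01001*, 01010*, 01011*, 01110*, 01111*, 10001*, 10010*, 10011*, 10101*, 10111*, 11000*, 11001*, 11010*, 11011*, 11100*, 11101*, 11110*, 11111*
[col 1] -0010*, -0011*, -0111*, -1000*, -1001*, -1010*, -1011*, -1110*, -1111*, 0-000*, 0-010*, 0-011*, 0-110*, 0-111*, 00-10*, 00-11*, 000-0*, 0001-*, 0011-*, 01-10*, 01-11*, 010-0*, 010-1*, 0100-*, 0101-*, 0111-*, 1-001*, 1-010*, 1-011*, 1-101*, 1-111*, 10-01*, 10-11*, 100-1*, 1001-*, 101-1*, 11-00*, 11-01*, 11-10*, 11-11*, 110-0*, 110-1*, 1100-*, 1101-*, 111-0*, 111-1*, 1110-*, 1111-*
[col 2] --010*, --011*, --111*, -0-11*, -001-*, -1-10*, -1-11*, -10-0*, -10-1*, -100-*, -101-*, -111-*, 0--10*, 0--11*, 0-0-0, 0-01-*, 0-11-*, 00-1-*, 01-1-*, 010--*, 1--01*, 1--11*, 1-0-1*, 1-01-*, 1-1-1*, 10--1*, 11--0*, 11--1*, 11-0-*, 11-1-*, 110--*, 111--*
[col 3] ---11, --01-, -1-1-, -10--, 0--1-, 1---1, 11---
Prime implicants: ---11, --01-, -1-1-, -10--, 0--1-, 0-0-0, 1---1, 11---
PI chart (minterm → PIs covering it):
  0 | 0-0-0  (sole → essential)
  2 | --01-,0--1-,0-0-0
  3 | ---11,--01-,0--1-
  6 | 0--1-  (sole → essential)
  7 | ---11,0--1-
  8 | -10--,0-0-0
  9 | -10--  (sole → essential)
  10 | --01-,-1-1-,-10--,0--1-,0-0-0
  11 | ---11,--01-,-1-1-,-10--,0--1-
  14 | -1-1-,0--1-
  15 | ---11,-1-1-,0--1-
  18 | --01-  (sole → essential)
  19 | ---11,--01-,1---1
  21 | 1---1  (sole → essential)
  23 | ---11,1---1
  24 | -10--,11---
  25 | -10--,1---1,11---
  26 | --01-,-1-1-,-10--,11---
  27 | ---11,--01-,-1-1-,-10--,1---1,11---
  28 | 11---  (sole → essential)
  29 | 1---1,11---
  30 | -1-1-,11---
  31 | ---11,-1-1-,1---1,11---
Essential prime implicants: --01-, -10--, 0--1-, 0-0-0, 1---1, 11---

6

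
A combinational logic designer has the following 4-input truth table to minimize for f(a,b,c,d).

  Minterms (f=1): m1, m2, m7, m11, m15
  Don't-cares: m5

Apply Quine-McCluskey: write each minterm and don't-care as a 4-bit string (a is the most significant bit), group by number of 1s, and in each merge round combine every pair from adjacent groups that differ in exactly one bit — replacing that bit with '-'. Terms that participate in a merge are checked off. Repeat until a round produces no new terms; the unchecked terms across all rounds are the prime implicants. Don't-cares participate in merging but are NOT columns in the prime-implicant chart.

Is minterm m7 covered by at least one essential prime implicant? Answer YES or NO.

Round 0: 0001✓ 0010 0101✓ 0111✓ 1011✓ 1111✓
Round 1: -111 0-01 01-1 1-11
PIs = {-111, 0-01, 0010, 01-1, 1-11}
Coverage chart:
  m1: 0-01 ←essential
  m2: 0010 ←essential
  m7: -111,01-1
  m11: 1-11 ←essential
  m15: -111,1-11
Essential: 0-01, 0010, 1-11

NO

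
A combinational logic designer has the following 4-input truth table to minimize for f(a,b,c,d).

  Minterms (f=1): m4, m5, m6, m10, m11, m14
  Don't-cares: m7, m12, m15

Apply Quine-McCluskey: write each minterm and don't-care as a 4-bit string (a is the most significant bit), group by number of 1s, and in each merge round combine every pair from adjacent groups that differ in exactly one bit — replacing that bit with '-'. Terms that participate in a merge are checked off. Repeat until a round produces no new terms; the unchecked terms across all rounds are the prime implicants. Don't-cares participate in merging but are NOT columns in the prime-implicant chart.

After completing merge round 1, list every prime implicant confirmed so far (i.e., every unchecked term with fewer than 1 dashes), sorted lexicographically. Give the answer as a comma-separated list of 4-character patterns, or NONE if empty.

NONE

Round 0: 0100✓ 0101✓ 0110✓ 0111✓ 1010✓ 1011✓ 1100✓ 1110✓ 1111✓
Round 1: -100✓ -110✓ -111✓ 01-0✓ 01-1✓ 010-✓ 011-✓ 1-10✓ 1-11✓ 101-✓ 11-0✓ 111-✓
Round 2: -1-0 -11- 01-- 1-1-
PIs = {-1-0, -11-, 01--, 1-1-}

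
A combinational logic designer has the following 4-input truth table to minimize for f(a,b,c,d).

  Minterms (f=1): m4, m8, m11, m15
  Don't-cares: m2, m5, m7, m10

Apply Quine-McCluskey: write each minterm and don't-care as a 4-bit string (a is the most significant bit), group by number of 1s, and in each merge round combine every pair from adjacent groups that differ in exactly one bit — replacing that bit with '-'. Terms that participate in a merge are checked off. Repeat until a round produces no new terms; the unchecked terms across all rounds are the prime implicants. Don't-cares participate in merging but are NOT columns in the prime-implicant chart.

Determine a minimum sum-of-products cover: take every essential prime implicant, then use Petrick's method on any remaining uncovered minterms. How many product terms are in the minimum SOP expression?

3

Round 0: 0010✓ 0100✓ 0101✓ 0111✓ 1000✓ 1010✓ 1011✓ 1111✓
Round 1: -010 -111 01-1 010- 1-11 10-0 101-
PIs = {-010, -111, 01-1, 010-, 1-11, 10-0, 101-}
Coverage chart:
  m4: 010- ←essential
  m8: 10-0 ←essential
  m11: 1-11,101-
  m15: -111,1-11
Essential: 010-, 10-0
Petrick residual → 1-11
Min cover (3 terms): a'bc' + acd + ab'd'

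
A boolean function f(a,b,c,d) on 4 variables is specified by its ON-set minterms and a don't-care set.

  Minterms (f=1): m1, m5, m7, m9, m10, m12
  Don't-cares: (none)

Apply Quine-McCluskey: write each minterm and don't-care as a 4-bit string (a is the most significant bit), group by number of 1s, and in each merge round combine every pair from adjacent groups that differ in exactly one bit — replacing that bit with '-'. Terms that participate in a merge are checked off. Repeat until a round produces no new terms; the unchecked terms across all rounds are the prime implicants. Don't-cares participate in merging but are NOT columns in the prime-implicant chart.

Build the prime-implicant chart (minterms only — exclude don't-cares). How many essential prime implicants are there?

Round 0: 0001✓ 0101✓ 0111✓ 1001✓ 1010 1100
Round 1: -001 0-01 01-1
PIs = {-001, 0-01, 01-1, 1010, 1100}
Coverage chart:
  m1: -001,0-01
  m5: 0-01,01-1
  m7: 01-1 ←essential
  m9: -001 ←essential
  m10: 1010 ←essential
  m12: 1100 ←essential
Essential: -001, 01-1, 1010, 1100

4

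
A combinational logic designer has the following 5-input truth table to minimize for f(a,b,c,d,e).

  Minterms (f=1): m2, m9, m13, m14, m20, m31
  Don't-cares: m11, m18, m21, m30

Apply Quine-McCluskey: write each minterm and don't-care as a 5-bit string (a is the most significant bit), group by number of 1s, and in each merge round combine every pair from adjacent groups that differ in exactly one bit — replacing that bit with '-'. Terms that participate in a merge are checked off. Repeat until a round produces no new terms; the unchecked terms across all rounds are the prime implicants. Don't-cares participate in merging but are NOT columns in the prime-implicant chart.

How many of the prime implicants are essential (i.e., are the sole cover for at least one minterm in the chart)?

Round 0: 00010✓ 01001✓ 01011✓ 01101✓ 01110✓ 10010✓ 10100✓ 10101✓ 11110✓ 11111✓
Round 1: -0010 -1110 01-01 010-1 1010- 1111-
PIs = {-0010, -1110, 01-01, 010-1, 1010-, 1111-}
Coverage chart:
  m2: -0010 ←essential
  m9: 01-01,010-1
  m13: 01-01 ←essential
  m14: -1110 ←essential
  m20: 1010- ←essential
  m31: 1111- ←essential
Essential: -0010, -1110, 01-01, 1010-, 1111-

5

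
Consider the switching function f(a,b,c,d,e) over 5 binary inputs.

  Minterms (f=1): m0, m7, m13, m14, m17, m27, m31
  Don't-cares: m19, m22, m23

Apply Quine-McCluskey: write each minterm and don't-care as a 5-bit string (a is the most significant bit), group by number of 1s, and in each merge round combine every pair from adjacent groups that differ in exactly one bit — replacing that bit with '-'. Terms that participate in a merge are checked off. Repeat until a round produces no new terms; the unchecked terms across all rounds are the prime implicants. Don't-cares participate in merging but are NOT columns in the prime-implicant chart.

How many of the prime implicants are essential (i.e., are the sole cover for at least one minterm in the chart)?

[col 0] 00000, 00111*, 01101, 01110, 10001*, 10011*, 10110*, 10111*, 11011*, 11111*
[col 1] -0111, 1-011*, 1-111*, 10-11*, 100-1, 1011-, 11-11*
[col 2] 1--11
Prime implicants: -0111, 00000, 01101, 01110, 1--11, 100-1, 1011-
PI chart (minterm → PIs covering it):
  0 | 00000  (sole → essential)
  7 | -0111  (sole → essential)
  13 | 01101  (sole → essential)
  14 | 01110  (sole → essential)
  17 | 100-1  (sole → essential)
  27 | 1--11  (sole → essential)
  31 | 1--11  (sole → essential)
Essential prime implicants: -0111, 00000, 01101, 01110, 1--11, 100-1

6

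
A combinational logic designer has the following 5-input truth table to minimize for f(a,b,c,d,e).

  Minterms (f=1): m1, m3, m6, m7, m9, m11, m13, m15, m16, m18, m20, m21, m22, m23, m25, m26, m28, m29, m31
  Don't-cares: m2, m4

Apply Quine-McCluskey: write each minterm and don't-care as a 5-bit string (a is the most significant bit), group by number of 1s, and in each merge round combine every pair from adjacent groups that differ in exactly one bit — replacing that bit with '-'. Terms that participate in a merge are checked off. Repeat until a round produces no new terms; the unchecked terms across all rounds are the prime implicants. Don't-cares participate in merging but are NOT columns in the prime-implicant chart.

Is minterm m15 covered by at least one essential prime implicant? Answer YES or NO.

NO

size-2^0 implicants → 00001(✓)  00010(✓)  00011(✓)  00100(✓)  00110(✓)  00111(✓)  01001(✓)  01011(✓)  01101(✓)  01111(✓)  10000(✓)  10010(✓)  10100(✓)  10101(✓)  10110(✓)  10111(✓)  11001(✓)  11010(✓)  11100(✓)  11101(✓)  11111(✓)
size-2^1 implicants → -0010(✓)  -0100(✓)  -0110(✓)  -0111(✓)  -1001(✓)  -1101(✓)  -1111(✓)  0-001(✓)  0-011(✓)  0-111(✓)  00-10(✓)  00-11(✓)  000-1(✓)  0001-(✓)  001-0(✓)  0011-(✓)  01-01(✓)  01-11(✓)  010-1(✓)  011-1(✓)  1-010  1-100(✓)  1-101(✓)  1-111(✓)  10-00(✓)  10-10(✓)  100-0(✓)  101-0(✓)  101-1(✓)  1010-(✓)  1011-(✓)  11-01(✓)  111-1(✓)  1110-(✓)
size-2^2 implicants → --111  -0-10  -01-0  -011-  -1-01  -11-1  0--11  0-0-1  00-1-  01--1  1-1-1  1-10-  10--0  101--
Unchecked terms (primes): --111, -0-10, -01-0, -011-, -1-01, -11-1, 0--11, 0-0-1, 00-1-, 01--1, 1-010, 1-1-1, 1-10-, 10--0, 101--
Minterm coverage:
  m1 ⊆ 0-0-1 [E]
  m3 ⊆ 0--11,0-0-1,00-1-
  m6 ⊆ -0-10,-01-0,-011-,00-1-
  m7 ⊆ --111,-011-,0--11,00-1-
  m9 ⊆ -1-01,0-0-1,01--1
  m11 ⊆ 0--11,0-0-1,01--1
  m13 ⊆ -1-01,-11-1,01--1
  m15 ⊆ --111,-11-1,0--11,01--1
  m16 ⊆ 10--0 [E]
  m18 ⊆ -0-10,1-010,10--0
  m20 ⊆ -01-0,1-10-,10--0,101--
  m21 ⊆ 1-1-1,1-10-,101--
  m22 ⊆ -0-10,-01-0,-011-,10--0,101--
  m23 ⊆ --111,-011-,1-1-1,101--
  m25 ⊆ -1-01 [E]
  m26 ⊆ 1-010 [E]
  m28 ⊆ 1-10- [E]
  m29 ⊆ -1-01,-11-1,1-1-1,1-10-
  m31 ⊆ --111,-11-1,1-1-1
E = {-1-01, 0-0-1, 1-010, 1-10-, 10--0}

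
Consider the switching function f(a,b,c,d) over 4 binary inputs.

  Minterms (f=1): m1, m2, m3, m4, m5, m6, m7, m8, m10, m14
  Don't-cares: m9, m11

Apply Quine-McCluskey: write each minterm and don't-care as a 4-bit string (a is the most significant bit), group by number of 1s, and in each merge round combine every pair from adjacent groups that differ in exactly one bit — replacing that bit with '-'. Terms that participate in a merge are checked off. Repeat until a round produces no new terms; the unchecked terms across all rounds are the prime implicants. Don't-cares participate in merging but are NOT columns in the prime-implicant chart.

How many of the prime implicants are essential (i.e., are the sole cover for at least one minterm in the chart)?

3

[col 0] 0001*, 0010*, 0011*, 0100*, 0101*, 0110*, 0111*, 1000*, 1001*, 1010*, 1011*, 1110*
[col 1] -001*, -010*, -011*, -110*, 0-01*, 0-10*, 0-11*, 00-1*, 001-*, 01-0*, 01-1*, 010-*, 011-*, 1-10*, 10-0*, 10-1*, 100-*, 101-*
[col 2] --10, -0-1, -01-, 0--1, 0-1-, 01--, 10--
Prime implicants: --10, -0-1, -01-, 0--1, 0-1-, 01--, 10--
PI chart (minterm → PIs covering it):
  1 | -0-1,0--1
  2 | --10,-01-,0-1-
  3 | -0-1,-01-,0--1,0-1-
  4 | 01--  (sole → essential)
  5 | 0--1,01--
  6 | --10,0-1-,01--
  7 | 0--1,0-1-,01--
  8 | 10--  (sole → essential)
  10 | --10,-01-,10--
  14 | --10  (sole → essential)
Essential prime implicants: --10, 01--, 10--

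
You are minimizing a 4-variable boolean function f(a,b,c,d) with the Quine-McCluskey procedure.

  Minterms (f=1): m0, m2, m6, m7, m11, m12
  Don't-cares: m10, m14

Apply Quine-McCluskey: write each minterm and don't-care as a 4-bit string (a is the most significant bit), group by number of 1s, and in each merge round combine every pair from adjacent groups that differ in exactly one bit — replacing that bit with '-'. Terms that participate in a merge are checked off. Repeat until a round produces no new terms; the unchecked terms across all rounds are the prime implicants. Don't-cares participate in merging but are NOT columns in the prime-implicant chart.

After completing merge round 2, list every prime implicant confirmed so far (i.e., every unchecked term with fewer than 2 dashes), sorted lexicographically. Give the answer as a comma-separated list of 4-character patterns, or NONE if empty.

size-2^0 implicants → 0000(✓)  0010(✓)  0110(✓)  0111(✓)  1010(✓)  1011(✓)  1100(✓)  1110(✓)
size-2^1 implicants → -010(✓)  -110(✓)  0-10(✓)  00-0  011-  1-10(✓)  101-  11-0
size-2^2 implicants → --10
Unchecked terms (primes): --10, 00-0, 011-, 101-, 11-0

00-0, 011-, 101-, 11-0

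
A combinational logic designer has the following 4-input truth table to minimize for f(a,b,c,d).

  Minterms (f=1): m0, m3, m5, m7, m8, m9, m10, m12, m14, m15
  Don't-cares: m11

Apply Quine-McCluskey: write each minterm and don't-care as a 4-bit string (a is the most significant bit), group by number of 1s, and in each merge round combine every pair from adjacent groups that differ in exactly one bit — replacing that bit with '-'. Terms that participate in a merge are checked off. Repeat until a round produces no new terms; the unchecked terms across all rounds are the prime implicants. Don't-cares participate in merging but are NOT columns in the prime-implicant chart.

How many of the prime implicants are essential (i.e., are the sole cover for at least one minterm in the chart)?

[col 0] 0000*, 0011*, 0101*, 0111*, 1000*, 1001*, 1010*, 1011*, 1100*, 1110*, 1111*
[col 1] -000, -011*, -111*, 0-11*, 01-1, 1-00*, 1-10*, 1-11*, 10-0*, 10-1*, 100-*, 101-*, 11-0*, 111-*
[col 2] --11, 1--0, 1-1-, 10--
Prime implicants: --11, -000, 01-1, 1--0, 1-1-, 10--
PI chart (minterm → PIs covering it):
  0 | -000  (sole → essential)
  3 | --11  (sole → essential)
  5 | 01-1  (sole → essential)
  7 | --11,01-1
  8 | -000,1--0,10--
  9 | 10--  (sole → essential)
  10 | 1--0,1-1-,10--
  12 | 1--0  (sole → essential)
  14 | 1--0,1-1-
  15 | --11,1-1-
Essential prime implicants: --11, -000, 01-1, 1--0, 10--

5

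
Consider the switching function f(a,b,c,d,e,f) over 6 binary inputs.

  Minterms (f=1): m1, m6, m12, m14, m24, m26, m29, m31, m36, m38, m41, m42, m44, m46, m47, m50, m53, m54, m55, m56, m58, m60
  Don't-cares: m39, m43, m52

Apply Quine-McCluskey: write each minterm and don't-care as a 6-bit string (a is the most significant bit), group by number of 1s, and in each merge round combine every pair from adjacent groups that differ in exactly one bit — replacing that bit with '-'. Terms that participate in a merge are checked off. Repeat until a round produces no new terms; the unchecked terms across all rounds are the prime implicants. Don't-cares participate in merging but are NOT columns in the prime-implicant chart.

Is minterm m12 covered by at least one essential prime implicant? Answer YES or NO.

YES

[col 0] 000001, 000110*, 001100*, 001110*, 011000*, 011010*, 011101*, 011111*, 100100*, 100110*, 100111*, 101001*, 101010*, 101011*, 101100*, 101110*, 101111*, 110010*, 110100*, 110101*, 110110*, 110111*, 111000*, 111010*, 111100*
[col 1] -00110*, -01100*, -01110*, -11000*, -11010*, 00-110*, 0011-0*, 0110-0*, 0111-1, 1-0100*, 1-0110*, 1-0111*, 1-1010, 1-1100*, 10-100*, 10-110*, 10-111*, 1001-0*, 10011-*, 101-10*, 101-11*, 1010-1, 10101-*, 1011-0*, 10111-*, 11-010, 11-100*, 110-10, 1101-0*, 1101-1*, 11010-*, 11011-*, 111-00, 1110-0*
[col 2] -0-110, -011-0, -110-0, 1--100, 1-01-0, 1-011-, 10-1-0, 10-11-, 101-1-, 1101--
Prime implicants: -0-110, -011-0, -110-0, 000001, 0111-1, 1--100, 1-01-0, 1-011-, 1-1010, 10-1-0, 10-11-, 101-1-, 1010-1, 11-010, 110-10, 1101--, 111-00
PI chart (minterm → PIs covering it):
  1 | 000001  (sole → essential)
  6 | -0-110  (sole → essential)
  12 | -011-0  (sole → essential)
  14 | -0-110,-011-0
  24 | -110-0  (sole → essential)
  26 | -110-0  (sole → essential)
  29 | 0111-1  (sole → essential)
  31 | 0111-1  (sole → essential)
  36 | 1--100,1-01-0,10-1-0
  38 | -0-110,1-01-0,1-011-,10-1-0,10-11-
  41 | 1010-1  (sole → essential)
  42 | 1-1010,101-1-
  44 | -011-0,1--100,10-1-0
  46 | -0-110,-011-0,10-1-0,10-11-,101-1-
  47 | 10-11-,101-1-
  50 | 11-010,110-10
  53 | 1101--  (sole → essential)
  54 | 1-01-0,1-011-,110-10,1101--
  55 | 1-011-,1101--
  56 | -110-0,111-00
  58 | -110-0,1-1010,11-010
  60 | 1--100,111-00
Essential prime implicants: -0-110, -011-0, -110-0, 000001, 0111-1, 1010-1, 1101--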